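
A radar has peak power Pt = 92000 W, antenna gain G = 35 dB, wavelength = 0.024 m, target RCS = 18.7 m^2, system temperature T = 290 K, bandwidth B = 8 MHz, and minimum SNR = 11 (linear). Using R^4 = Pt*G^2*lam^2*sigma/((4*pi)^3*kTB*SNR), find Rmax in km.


G_lin = 10^(35/10) = 3162.27766
R^4 = 92000 * 3162.27766^2 * 0.024^2 * 18.7 / ((4*pi)^3 * 1.38e-23 * 290 * 8000000.0 * 11)
R^4 = 1.41796e19 m^4
R_max = (1.41796e19)^(1/4) = 61364.3 m = 61.4 km

61.4 km


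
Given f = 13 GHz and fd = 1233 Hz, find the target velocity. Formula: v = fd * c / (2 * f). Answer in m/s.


v = 1233 * 3e8 / (2 * 13000000000.0) = 14.2 m/s

14.2 m/s


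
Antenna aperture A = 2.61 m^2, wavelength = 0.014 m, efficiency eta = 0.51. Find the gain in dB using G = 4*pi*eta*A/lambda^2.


G_linear = 4*pi*0.51*2.61/0.014^2 = 85342.33
G_dB = 10*log10(85342.33) = 49.3 dB

49.3 dB


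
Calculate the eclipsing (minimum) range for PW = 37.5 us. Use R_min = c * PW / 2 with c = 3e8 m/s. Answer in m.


R_min = 3e8 * 37.5e-6 / 2 = 5625.0 m

5625.0 m


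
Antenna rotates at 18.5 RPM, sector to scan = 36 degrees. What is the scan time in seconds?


t = 36 / (18.5 * 360) * 60 = 0.32 s

0.32 s


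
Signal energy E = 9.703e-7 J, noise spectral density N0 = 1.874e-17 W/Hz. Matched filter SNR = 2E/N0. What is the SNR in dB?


SNR_lin = 2 * 9.703e-7 / 1.874e-17 = 1.036e11
SNR_dB = 10*log10(1.036e11) = 110.2 dB

110.2 dB


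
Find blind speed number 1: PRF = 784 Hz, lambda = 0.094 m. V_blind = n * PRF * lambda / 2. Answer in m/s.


V_blind = 1 * 784 * 0.094 / 2 = 36.8 m/s

36.8 m/s


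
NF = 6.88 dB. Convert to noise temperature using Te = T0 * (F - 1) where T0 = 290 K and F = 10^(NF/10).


NF_lin = 10^(6.88/10) = 4.875285
Te = 290 * (4.875285 - 1) = 1123.8 K

1123.8 K


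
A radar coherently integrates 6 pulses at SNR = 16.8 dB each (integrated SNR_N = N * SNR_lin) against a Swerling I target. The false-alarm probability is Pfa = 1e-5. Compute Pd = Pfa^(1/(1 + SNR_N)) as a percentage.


SNR_lin = 10^(16.8/10) = 47.86301
SNR_N = 6 * 47.86301 = 287.17806
1/(1 + SNR_N) = 1/288.17806 = 0.0034701
Pd = (1e-5)^0.0034701 = 0.96084
Pd = 96.1%

96.1%


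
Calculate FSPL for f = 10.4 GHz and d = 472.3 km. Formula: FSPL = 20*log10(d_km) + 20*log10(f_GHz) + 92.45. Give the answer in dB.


20*log10(472.3) = 53.48
20*log10(10.4) = 20.34
FSPL = 166.3 dB

166.3 dB


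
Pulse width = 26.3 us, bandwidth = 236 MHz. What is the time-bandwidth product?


TBP = 26.3 * 236 = 6206.8

6206.8


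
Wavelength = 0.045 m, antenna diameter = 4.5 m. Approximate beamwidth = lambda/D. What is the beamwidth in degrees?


BW_rad = 0.045 / 4.5 = 0.01
BW_deg = 0.57 degrees

0.57 degrees


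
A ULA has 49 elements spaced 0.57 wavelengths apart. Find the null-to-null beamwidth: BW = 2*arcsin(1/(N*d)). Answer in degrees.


1/(N*d) = 1/(49*0.57) = 0.035804
BW = 2*arcsin(0.035804) = 4.1 degrees

4.1 degrees


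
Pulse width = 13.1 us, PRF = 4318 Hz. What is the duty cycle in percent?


DC = 13.1e-6 * 4318 * 100 = 5.66%

5.66%


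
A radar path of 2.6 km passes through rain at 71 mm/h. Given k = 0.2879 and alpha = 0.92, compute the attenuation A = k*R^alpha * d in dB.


gamma = 0.2879 * 71^0.92 = 14.534475 dB/km
A = 14.534475 * 2.6 = 37.79 dB

37.79 dB


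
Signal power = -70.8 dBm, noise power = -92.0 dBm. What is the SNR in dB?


SNR = -70.8 - (-92.0) = 21.2 dB

21.2 dB


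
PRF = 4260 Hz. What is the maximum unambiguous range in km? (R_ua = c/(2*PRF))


R_ua = 3e8 / (2 * 4260) = 35211.3 m = 35.2 km

35.2 km


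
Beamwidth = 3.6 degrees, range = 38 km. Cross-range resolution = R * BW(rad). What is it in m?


BW_rad = 0.062831853
CR = 38000 * 0.062831853 = 2387.6 m

2387.6 m


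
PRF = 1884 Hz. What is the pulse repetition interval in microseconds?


PRI = 1/1884 = 0.0005307856 s = 530.8 us

530.8 us


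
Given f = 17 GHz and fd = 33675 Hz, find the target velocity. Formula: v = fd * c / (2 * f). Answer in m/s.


v = 33675 * 3e8 / (2 * 17000000000.0) = 297.1 m/s

297.1 m/s


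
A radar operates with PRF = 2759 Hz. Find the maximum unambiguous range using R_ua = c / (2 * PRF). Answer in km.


R_ua = 3e8 / (2 * 2759) = 54367.5 m = 54.4 km

54.4 km


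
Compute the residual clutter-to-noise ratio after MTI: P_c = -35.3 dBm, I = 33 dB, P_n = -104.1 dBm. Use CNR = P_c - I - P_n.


CNR = -35.3 - 33 - (-104.1) = 35.8 dB

35.8 dB


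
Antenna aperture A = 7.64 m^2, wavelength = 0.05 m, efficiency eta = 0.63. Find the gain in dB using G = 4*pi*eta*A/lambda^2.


G_linear = 4*pi*0.63*7.64/0.05^2 = 24193.78
G_dB = 10*log10(24193.78) = 43.8 dB

43.8 dB


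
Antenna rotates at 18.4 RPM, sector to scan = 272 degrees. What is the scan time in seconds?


t = 272 / (18.4 * 360) * 60 = 2.46 s

2.46 s


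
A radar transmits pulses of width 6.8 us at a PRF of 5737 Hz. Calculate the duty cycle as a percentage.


DC = 6.8e-6 * 5737 * 100 = 3.9%

3.9%


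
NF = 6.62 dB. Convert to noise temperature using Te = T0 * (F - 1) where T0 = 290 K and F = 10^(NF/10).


NF_lin = 10^(6.62/10) = 4.59198
Te = 290 * (4.59198 - 1) = 1041.7 K

1041.7 K


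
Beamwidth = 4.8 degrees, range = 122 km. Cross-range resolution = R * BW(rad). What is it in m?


BW_rad = 0.083775804
CR = 122000 * 0.083775804 = 10220.6 m

10220.6 m


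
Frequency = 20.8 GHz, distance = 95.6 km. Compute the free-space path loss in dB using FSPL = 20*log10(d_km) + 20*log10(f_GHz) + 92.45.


20*log10(95.6) = 39.61
20*log10(20.8) = 26.36
FSPL = 158.4 dB

158.4 dB


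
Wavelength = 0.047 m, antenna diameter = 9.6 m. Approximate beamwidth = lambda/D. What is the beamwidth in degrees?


BW_rad = 0.047 / 9.6 = 0.004896
BW_deg = 0.28 degrees

0.28 degrees


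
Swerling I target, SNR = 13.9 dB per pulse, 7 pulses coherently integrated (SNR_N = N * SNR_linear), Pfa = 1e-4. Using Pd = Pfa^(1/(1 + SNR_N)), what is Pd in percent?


SNR_lin = 10^(13.9/10) = 24.54709
SNR_N = 7 * 24.54709 = 171.82963
1/(1 + SNR_N) = 1/172.82963 = 0.005786
Pd = (1e-4)^0.005786 = 0.9481
Pd = 94.8%

94.8%


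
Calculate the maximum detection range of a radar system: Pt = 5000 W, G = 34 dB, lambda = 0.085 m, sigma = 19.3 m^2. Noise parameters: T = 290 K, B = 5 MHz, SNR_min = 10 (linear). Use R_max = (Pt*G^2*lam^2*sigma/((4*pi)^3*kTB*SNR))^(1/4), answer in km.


G_lin = 10^(34/10) = 2511.886432
R^4 = 5000 * 2511.886432^2 * 0.085^2 * 19.3 / ((4*pi)^3 * 1.38e-23 * 290 * 5000000.0 * 10)
R^4 = 1.10787e19 m^4
R_max = (1.10787e19)^(1/4) = 57692.9 m = 57.7 km

57.7 km


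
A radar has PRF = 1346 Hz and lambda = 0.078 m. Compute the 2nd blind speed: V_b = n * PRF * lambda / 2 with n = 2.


V_blind = 2 * 1346 * 0.078 / 2 = 105.0 m/s

105.0 m/s


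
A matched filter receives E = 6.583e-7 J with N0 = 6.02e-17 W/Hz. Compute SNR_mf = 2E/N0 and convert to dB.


SNR_lin = 2 * 6.583e-7 / 6.02e-17 = 2.187e10
SNR_dB = 10*log10(2.187e10) = 103.4 dB

103.4 dB


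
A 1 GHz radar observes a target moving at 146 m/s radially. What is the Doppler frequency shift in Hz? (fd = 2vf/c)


fd = 2 * 146 * 1000000000.0 / 3e8 = 973.3 Hz

973.3 Hz


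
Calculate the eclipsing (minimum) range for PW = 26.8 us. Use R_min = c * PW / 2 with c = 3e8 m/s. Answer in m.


R_min = 3e8 * 26.8e-6 / 2 = 4020.0 m

4020.0 m


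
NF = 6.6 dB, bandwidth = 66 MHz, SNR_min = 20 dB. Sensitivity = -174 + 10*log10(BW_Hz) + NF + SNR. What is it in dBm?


10*log10(66000000.0) = 78.2
S = -174 + 78.2 + 6.6 + 20 = -69.2 dBm

-69.2 dBm


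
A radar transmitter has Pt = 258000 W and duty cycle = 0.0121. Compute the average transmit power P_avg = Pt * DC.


P_avg = 258000 * 0.0121 = 3121.8 W

3121.8 W


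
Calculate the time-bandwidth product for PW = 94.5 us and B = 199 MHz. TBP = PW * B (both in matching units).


TBP = 94.5 * 199 = 18805.5

18805.5


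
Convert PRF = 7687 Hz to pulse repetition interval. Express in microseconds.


PRI = 1/7687 = 0.0001300898 s = 130.1 us

130.1 us


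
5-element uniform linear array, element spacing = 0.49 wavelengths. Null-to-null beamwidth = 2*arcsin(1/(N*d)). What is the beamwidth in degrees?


1/(N*d) = 1/(5*0.49) = 0.408163
BW = 2*arcsin(0.408163) = 48.2 degrees

48.2 degrees


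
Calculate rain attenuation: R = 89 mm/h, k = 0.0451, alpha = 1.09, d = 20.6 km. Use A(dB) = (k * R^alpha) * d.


gamma = 0.0451 * 89^1.09 = 6.011899 dB/km
A = 6.011899 * 20.6 = 123.85 dB

123.85 dB


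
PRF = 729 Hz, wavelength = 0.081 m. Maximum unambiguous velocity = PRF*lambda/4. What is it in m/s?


V_ua = 729 * 0.081 / 4 = 14.8 m/s

14.8 m/s


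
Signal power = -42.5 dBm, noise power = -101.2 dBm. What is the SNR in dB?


SNR = -42.5 - (-101.2) = 58.7 dB

58.7 dB


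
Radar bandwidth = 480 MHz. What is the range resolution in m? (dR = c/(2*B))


dR = 3e8 / (2 * 480000000.0) = 0.31 m

0.31 m


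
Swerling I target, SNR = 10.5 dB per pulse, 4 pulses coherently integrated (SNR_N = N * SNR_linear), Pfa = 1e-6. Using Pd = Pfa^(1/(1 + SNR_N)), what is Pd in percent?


SNR_lin = 10^(10.5/10) = 11.22018
SNR_N = 4 * 11.22018 = 44.88072
1/(1 + SNR_N) = 1/45.88072 = 0.0217956
Pd = (1e-6)^0.0217956 = 0.73999
Pd = 74.0%

74.0%


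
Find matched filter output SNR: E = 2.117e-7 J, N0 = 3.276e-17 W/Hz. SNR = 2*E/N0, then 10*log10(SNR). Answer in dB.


SNR_lin = 2 * 2.117e-7 / 3.276e-17 = 1.292e10
SNR_dB = 10*log10(1.292e10) = 101.1 dB

101.1 dB


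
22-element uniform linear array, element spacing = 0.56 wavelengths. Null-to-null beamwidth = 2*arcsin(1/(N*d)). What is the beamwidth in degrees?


1/(N*d) = 1/(22*0.56) = 0.081169
BW = 2*arcsin(0.081169) = 9.3 degrees

9.3 degrees


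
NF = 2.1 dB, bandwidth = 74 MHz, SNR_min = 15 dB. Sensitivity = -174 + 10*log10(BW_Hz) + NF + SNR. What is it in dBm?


10*log10(74000000.0) = 78.69
S = -174 + 78.69 + 2.1 + 15 = -78.2 dBm

-78.2 dBm


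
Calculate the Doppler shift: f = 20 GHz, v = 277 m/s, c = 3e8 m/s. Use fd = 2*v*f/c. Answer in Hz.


fd = 2 * 277 * 20000000000.0 / 3e8 = 36933.3 Hz

36933.3 Hz


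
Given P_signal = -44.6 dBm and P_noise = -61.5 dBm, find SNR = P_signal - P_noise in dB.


SNR = -44.6 - (-61.5) = 16.9 dB

16.9 dB


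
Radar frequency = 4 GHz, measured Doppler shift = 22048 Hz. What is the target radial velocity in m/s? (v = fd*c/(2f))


v = 22048 * 3e8 / (2 * 4000000000.0) = 826.8 m/s

826.8 m/s


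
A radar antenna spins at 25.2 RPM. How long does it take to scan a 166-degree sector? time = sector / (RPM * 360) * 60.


t = 166 / (25.2 * 360) * 60 = 1.1 s

1.1 s


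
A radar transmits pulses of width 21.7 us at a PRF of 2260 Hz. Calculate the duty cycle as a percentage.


DC = 21.7e-6 * 2260 * 100 = 4.9%

4.9%


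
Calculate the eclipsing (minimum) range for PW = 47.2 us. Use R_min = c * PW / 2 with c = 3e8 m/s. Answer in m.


R_min = 3e8 * 47.2e-6 / 2 = 7080.0 m

7080.0 m


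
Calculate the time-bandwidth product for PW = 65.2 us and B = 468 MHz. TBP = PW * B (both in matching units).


TBP = 65.2 * 468 = 30513.6

30513.6


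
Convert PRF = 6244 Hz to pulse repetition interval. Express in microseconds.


PRI = 1/6244 = 0.0001601537 s = 160.2 us

160.2 us


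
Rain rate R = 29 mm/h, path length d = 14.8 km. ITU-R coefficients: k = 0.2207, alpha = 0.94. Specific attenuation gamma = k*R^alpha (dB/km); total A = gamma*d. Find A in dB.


gamma = 0.2207 * 29^0.94 = 5.229455 dB/km
A = 5.229455 * 14.8 = 77.4 dB

77.4 dB


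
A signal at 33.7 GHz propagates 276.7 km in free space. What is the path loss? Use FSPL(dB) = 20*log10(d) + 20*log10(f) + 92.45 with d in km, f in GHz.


20*log10(276.7) = 48.84
20*log10(33.7) = 30.55
FSPL = 171.8 dB

171.8 dB


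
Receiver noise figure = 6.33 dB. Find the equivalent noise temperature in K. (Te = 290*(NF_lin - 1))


NF_lin = 10^(6.33/10) = 4.295364
Te = 290 * (4.295364 - 1) = 955.7 K

955.7 K


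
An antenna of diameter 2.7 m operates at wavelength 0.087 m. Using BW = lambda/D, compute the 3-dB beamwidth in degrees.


BW_rad = 0.087 / 2.7 = 0.032222
BW_deg = 1.85 degrees

1.85 degrees


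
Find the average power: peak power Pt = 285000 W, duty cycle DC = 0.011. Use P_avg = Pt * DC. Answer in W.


P_avg = 285000 * 0.011 = 3135.0 W

3135.0 W


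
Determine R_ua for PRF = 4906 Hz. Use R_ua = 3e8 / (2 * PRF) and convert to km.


R_ua = 3e8 / (2 * 4906) = 30574.8 m = 30.6 km

30.6 km


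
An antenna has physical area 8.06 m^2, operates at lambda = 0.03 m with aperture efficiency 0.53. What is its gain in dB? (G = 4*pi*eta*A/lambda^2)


G_linear = 4*pi*0.53*8.06/0.03^2 = 59645.58
G_dB = 10*log10(59645.58) = 47.8 dB

47.8 dB


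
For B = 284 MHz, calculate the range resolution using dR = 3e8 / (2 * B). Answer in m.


dR = 3e8 / (2 * 284000000.0) = 0.53 m

0.53 m


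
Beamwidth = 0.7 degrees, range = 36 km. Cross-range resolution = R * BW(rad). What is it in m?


BW_rad = 0.012217305
CR = 36000 * 0.012217305 = 439.8 m

439.8 m


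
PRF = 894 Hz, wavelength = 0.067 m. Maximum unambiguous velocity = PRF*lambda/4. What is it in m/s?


V_ua = 894 * 0.067 / 4 = 15.0 m/s

15.0 m/s


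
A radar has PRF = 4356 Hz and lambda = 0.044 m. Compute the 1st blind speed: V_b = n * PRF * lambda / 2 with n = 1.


V_blind = 1 * 4356 * 0.044 / 2 = 95.8 m/s

95.8 m/s


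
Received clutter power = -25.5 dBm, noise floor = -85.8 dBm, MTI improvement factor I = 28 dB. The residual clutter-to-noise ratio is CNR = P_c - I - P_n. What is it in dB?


CNR = -25.5 - 28 - (-85.8) = 32.3 dB

32.3 dB


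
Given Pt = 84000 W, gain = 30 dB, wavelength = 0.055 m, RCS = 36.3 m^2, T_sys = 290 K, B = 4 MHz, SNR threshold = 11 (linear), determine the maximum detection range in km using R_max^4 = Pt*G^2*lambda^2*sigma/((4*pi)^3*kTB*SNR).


G_lin = 10^(30/10) = 1000.0
R^4 = 84000 * 1000.0^2 * 0.055^2 * 36.3 / ((4*pi)^3 * 1.38e-23 * 290 * 4000000.0 * 11)
R^4 = 2.63968e19 m^4
R_max = (2.63968e19)^(1/4) = 71678.3 m = 71.7 km

71.7 km


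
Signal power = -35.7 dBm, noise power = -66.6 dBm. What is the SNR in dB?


SNR = -35.7 - (-66.6) = 30.9 dB

30.9 dB


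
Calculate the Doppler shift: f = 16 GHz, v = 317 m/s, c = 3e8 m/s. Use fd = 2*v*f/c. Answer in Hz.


fd = 2 * 317 * 16000000000.0 / 3e8 = 33813.3 Hz

33813.3 Hz


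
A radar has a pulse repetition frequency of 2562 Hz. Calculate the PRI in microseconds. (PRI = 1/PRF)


PRI = 1/2562 = 0.0003903201 s = 390.3 us

390.3 us


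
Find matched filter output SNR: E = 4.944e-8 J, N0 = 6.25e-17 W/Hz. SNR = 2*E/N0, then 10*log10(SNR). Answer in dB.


SNR_lin = 2 * 4.944e-8 / 6.25e-17 = 1.582e9
SNR_dB = 10*log10(1.582e9) = 92.0 dB

92.0 dB


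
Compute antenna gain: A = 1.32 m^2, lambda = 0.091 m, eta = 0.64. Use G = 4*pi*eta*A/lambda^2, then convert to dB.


G_linear = 4*pi*0.64*1.32/0.091^2 = 1281.98
G_dB = 10*log10(1281.98) = 31.1 dB

31.1 dB


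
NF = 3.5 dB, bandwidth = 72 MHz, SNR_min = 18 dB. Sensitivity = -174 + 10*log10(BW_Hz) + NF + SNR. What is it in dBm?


10*log10(72000000.0) = 78.57
S = -174 + 78.57 + 3.5 + 18 = -73.9 dBm

-73.9 dBm


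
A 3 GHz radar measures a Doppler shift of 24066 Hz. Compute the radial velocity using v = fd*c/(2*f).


v = 24066 * 3e8 / (2 * 3000000000.0) = 1203.3 m/s

1203.3 m/s


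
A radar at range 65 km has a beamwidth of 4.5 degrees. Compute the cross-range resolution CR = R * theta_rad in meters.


BW_rad = 0.078539816
CR = 65000 * 0.078539816 = 5105.1 m

5105.1 m


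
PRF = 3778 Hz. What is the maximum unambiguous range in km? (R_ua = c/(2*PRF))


R_ua = 3e8 / (2 * 3778) = 39703.5 m = 39.7 km

39.7 km


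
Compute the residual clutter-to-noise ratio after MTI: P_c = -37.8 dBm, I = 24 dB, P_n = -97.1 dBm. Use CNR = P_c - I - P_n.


CNR = -37.8 - 24 - (-97.1) = 35.3 dB

35.3 dB


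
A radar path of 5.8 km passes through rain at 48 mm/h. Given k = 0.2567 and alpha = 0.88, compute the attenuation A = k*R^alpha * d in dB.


gamma = 0.2567 * 48^0.88 = 7.743159 dB/km
A = 7.743159 * 5.8 = 44.91 dB

44.91 dB


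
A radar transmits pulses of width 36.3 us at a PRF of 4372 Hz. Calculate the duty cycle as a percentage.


DC = 36.3e-6 * 4372 * 100 = 15.87%

15.87%


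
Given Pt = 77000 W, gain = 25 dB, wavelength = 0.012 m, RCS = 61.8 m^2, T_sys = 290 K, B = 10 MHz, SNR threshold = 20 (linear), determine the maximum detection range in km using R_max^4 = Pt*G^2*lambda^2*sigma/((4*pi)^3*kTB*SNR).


G_lin = 10^(25/10) = 316.227766
R^4 = 77000 * 316.227766^2 * 0.012^2 * 61.8 / ((4*pi)^3 * 1.38e-23 * 290 * 10000000.0 * 20)
R^4 = 4.31425e16 m^4
R_max = (4.31425e16)^(1/4) = 14412.1 m = 14.4 km

14.4 km


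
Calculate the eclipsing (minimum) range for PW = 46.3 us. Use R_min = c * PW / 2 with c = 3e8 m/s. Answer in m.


R_min = 3e8 * 46.3e-6 / 2 = 6945.0 m

6945.0 m


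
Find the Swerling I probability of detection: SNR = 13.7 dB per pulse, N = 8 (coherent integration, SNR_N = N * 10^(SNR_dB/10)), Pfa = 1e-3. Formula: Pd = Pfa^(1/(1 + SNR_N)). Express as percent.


SNR_lin = 10^(13.7/10) = 23.44229
SNR_N = 8 * 23.44229 = 187.53832
1/(1 + SNR_N) = 1/188.53832 = 0.005304
Pd = (1e-3)^0.005304 = 0.96402
Pd = 96.4%

96.4%


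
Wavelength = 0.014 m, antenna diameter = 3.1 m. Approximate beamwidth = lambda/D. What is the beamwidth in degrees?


BW_rad = 0.014 / 3.1 = 0.004516
BW_deg = 0.26 degrees

0.26 degrees


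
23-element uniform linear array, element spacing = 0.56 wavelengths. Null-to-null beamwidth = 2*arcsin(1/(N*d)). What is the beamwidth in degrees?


1/(N*d) = 1/(23*0.56) = 0.07764
BW = 2*arcsin(0.07764) = 8.9 degrees

8.9 degrees


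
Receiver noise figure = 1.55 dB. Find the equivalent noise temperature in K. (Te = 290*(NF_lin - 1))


NF_lin = 10^(1.55/10) = 1.428894
Te = 290 * (1.428894 - 1) = 124.4 K

124.4 K


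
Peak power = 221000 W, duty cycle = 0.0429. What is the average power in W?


P_avg = 221000 * 0.0429 = 9480.9 W

9480.9 W


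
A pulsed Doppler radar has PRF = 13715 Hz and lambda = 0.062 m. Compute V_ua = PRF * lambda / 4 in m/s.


V_ua = 13715 * 0.062 / 4 = 212.6 m/s

212.6 m/s


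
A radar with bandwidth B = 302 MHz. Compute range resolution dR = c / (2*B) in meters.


dR = 3e8 / (2 * 302000000.0) = 0.5 m

0.5 m


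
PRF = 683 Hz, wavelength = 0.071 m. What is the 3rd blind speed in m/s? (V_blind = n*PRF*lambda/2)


V_blind = 3 * 683 * 0.071 / 2 = 72.7 m/s

72.7 m/s


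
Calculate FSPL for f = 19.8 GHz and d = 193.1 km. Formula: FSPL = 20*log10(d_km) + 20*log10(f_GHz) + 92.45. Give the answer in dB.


20*log10(193.1) = 45.72
20*log10(19.8) = 25.93
FSPL = 164.1 dB

164.1 dB


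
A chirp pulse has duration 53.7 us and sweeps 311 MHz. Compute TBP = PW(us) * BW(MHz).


TBP = 53.7 * 311 = 16700.7

16700.7


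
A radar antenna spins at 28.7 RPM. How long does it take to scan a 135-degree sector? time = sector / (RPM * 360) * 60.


t = 135 / (28.7 * 360) * 60 = 0.78 s

0.78 s


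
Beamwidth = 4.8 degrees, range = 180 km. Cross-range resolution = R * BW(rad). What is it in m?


BW_rad = 0.083775804
CR = 180000 * 0.083775804 = 15079.6 m

15079.6 m


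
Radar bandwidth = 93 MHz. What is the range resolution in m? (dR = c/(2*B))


dR = 3e8 / (2 * 93000000.0) = 1.61 m

1.61 m


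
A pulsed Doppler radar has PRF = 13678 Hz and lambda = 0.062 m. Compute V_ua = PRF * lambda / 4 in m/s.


V_ua = 13678 * 0.062 / 4 = 212.0 m/s

212.0 m/s


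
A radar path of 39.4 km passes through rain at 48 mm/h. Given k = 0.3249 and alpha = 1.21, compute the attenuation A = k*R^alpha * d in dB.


gamma = 0.3249 * 48^1.21 = 35.160222 dB/km
A = 35.160222 * 39.4 = 1385.31 dB

1385.31 dB


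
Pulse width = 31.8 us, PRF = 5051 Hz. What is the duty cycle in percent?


DC = 31.8e-6 * 5051 * 100 = 16.06%

16.06%


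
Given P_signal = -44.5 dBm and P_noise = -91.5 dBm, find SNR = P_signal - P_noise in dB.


SNR = -44.5 - (-91.5) = 47.0 dB

47.0 dB


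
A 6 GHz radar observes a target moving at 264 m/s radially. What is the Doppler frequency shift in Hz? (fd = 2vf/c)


fd = 2 * 264 * 6000000000.0 / 3e8 = 10560.0 Hz

10560.0 Hz


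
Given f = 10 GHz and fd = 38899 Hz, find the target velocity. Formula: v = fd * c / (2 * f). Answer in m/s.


v = 38899 * 3e8 / (2 * 10000000000.0) = 583.5 m/s

583.5 m/s


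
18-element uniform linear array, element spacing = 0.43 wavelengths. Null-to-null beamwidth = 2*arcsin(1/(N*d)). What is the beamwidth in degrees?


1/(N*d) = 1/(18*0.43) = 0.129199
BW = 2*arcsin(0.129199) = 14.8 degrees

14.8 degrees


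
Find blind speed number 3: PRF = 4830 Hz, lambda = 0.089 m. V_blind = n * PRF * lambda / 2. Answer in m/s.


V_blind = 3 * 4830 * 0.089 / 2 = 644.8 m/s

644.8 m/s


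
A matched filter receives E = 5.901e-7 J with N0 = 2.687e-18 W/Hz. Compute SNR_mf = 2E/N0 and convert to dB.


SNR_lin = 2 * 5.901e-7 / 2.687e-18 = 4.392e11
SNR_dB = 10*log10(4.392e11) = 116.4 dB

116.4 dB


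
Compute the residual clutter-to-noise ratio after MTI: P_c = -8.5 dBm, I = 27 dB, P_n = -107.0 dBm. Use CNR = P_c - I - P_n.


CNR = -8.5 - 27 - (-107.0) = 71.5 dB

71.5 dB


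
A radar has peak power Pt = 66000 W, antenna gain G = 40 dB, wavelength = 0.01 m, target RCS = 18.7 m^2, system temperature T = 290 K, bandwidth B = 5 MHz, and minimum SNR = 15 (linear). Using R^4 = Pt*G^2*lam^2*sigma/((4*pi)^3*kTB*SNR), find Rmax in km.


G_lin = 10^(40/10) = 10000.0
R^4 = 66000 * 10000.0^2 * 0.01^2 * 18.7 / ((4*pi)^3 * 1.38e-23 * 290 * 5000000.0 * 15)
R^4 = 2.07213e19 m^4
R_max = (2.07213e19)^(1/4) = 67469.0 m = 67.5 km

67.5 km


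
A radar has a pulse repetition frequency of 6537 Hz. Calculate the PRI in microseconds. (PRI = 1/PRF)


PRI = 1/6537 = 0.0001529754 s = 153.0 us

153.0 us


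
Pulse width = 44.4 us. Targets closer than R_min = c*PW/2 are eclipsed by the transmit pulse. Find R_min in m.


R_min = 3e8 * 44.4e-6 / 2 = 6660.0 m

6660.0 m


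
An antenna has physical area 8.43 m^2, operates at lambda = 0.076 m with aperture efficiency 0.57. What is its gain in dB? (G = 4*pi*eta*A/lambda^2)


G_linear = 4*pi*0.57*8.43/0.076^2 = 10454.06
G_dB = 10*log10(10454.06) = 40.2 dB

40.2 dB


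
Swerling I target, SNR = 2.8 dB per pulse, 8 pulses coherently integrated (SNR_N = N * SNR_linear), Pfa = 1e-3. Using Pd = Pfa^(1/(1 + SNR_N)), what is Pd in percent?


SNR_lin = 10^(2.8/10) = 1.90546
SNR_N = 8 * 1.90546 = 15.24368
1/(1 + SNR_N) = 1/16.24368 = 0.0615624
Pd = (1e-3)^0.0615624 = 0.6536
Pd = 65.4%

65.4%


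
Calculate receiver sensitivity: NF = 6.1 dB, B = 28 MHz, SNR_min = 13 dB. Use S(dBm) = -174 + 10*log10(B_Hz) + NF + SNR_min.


10*log10(28000000.0) = 74.47
S = -174 + 74.47 + 6.1 + 13 = -80.4 dBm

-80.4 dBm


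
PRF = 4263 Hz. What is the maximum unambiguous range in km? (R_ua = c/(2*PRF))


R_ua = 3e8 / (2 * 4263) = 35186.5 m = 35.2 km

35.2 km


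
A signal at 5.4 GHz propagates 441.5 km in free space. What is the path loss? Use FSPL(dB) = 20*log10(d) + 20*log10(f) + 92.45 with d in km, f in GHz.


20*log10(441.5) = 52.9
20*log10(5.4) = 14.65
FSPL = 160.0 dB

160.0 dB


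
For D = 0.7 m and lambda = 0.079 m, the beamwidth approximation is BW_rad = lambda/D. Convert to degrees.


BW_rad = 0.079 / 0.7 = 0.112857
BW_deg = 6.47 degrees

6.47 degrees


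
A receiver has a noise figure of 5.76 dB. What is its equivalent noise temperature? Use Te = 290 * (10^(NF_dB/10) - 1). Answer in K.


NF_lin = 10^(5.76/10) = 3.767038
Te = 290 * (3.767038 - 1) = 802.4 K

802.4 K


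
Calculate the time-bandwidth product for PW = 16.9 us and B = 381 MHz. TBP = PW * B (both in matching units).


TBP = 16.9 * 381 = 6438.9

6438.9


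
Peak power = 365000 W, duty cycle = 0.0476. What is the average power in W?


P_avg = 365000 * 0.0476 = 17374.0 W

17374.0 W


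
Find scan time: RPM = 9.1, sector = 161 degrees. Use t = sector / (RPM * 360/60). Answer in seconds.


t = 161 / (9.1 * 360) * 60 = 2.95 s

2.95 s


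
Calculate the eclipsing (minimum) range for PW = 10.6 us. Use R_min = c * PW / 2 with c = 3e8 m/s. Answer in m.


R_min = 3e8 * 10.6e-6 / 2 = 1590.0 m

1590.0 m


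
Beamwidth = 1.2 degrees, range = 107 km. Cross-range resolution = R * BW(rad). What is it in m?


BW_rad = 0.020943951
CR = 107000 * 0.020943951 = 2241.0 m

2241.0 m


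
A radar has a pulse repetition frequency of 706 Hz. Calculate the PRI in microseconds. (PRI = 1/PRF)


PRI = 1/706 = 0.0014164306 s = 1416.4 us

1416.4 us


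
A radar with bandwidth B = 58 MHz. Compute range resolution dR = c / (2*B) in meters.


dR = 3e8 / (2 * 58000000.0) = 2.59 m

2.59 m


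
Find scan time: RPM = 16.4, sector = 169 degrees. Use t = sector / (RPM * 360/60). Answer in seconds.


t = 169 / (16.4 * 360) * 60 = 1.72 s

1.72 s


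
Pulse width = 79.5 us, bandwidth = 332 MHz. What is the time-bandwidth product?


TBP = 79.5 * 332 = 26394.0

26394.0


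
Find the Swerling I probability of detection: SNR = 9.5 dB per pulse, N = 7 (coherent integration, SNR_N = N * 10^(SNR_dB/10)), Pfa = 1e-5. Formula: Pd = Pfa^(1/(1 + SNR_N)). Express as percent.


SNR_lin = 10^(9.5/10) = 8.91251
SNR_N = 7 * 8.91251 = 62.38757
1/(1 + SNR_N) = 1/63.38757 = 0.015776
Pd = (1e-5)^0.015776 = 0.83391
Pd = 83.4%

83.4%


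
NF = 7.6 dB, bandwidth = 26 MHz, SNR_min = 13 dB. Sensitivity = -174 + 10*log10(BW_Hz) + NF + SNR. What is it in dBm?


10*log10(26000000.0) = 74.15
S = -174 + 74.15 + 7.6 + 13 = -79.3 dBm

-79.3 dBm


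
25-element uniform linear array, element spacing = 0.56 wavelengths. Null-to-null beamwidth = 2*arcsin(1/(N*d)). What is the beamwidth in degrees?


1/(N*d) = 1/(25*0.56) = 0.071429
BW = 2*arcsin(0.071429) = 8.2 degrees

8.2 degrees


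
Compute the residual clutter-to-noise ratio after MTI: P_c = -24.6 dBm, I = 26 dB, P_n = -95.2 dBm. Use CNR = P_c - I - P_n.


CNR = -24.6 - 26 - (-95.2) = 44.6 dB

44.6 dB


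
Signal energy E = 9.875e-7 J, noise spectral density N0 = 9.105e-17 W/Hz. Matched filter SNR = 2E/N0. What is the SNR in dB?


SNR_lin = 2 * 9.875e-7 / 9.105e-17 = 2.169e10
SNR_dB = 10*log10(2.169e10) = 103.4 dB

103.4 dB


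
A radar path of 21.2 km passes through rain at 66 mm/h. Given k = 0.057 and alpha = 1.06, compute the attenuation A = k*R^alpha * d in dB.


gamma = 0.057 * 66^1.06 = 4.837171 dB/km
A = 4.837171 * 21.2 = 102.55 dB

102.55 dB


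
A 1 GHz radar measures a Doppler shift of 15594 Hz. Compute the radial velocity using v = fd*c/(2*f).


v = 15594 * 3e8 / (2 * 1000000000.0) = 2339.1 m/s

2339.1 m/s


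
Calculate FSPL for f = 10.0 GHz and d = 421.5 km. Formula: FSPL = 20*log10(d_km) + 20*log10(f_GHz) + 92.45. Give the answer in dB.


20*log10(421.5) = 52.5
20*log10(10.0) = 20.0
FSPL = 164.9 dB

164.9 dB


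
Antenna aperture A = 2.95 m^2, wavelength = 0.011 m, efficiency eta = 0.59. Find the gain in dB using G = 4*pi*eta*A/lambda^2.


G_linear = 4*pi*0.59*2.95/0.011^2 = 180758.41
G_dB = 10*log10(180758.41) = 52.6 dB

52.6 dB


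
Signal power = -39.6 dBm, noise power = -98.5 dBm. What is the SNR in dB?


SNR = -39.6 - (-98.5) = 58.9 dB

58.9 dB


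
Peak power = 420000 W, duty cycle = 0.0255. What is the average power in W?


P_avg = 420000 * 0.0255 = 10710.0 W

10710.0 W


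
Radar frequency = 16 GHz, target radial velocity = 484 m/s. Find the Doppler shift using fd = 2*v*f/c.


fd = 2 * 484 * 16000000000.0 / 3e8 = 51626.7 Hz

51626.7 Hz


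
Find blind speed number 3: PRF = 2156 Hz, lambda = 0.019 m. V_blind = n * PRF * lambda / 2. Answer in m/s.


V_blind = 3 * 2156 * 0.019 / 2 = 61.4 m/s

61.4 m/s


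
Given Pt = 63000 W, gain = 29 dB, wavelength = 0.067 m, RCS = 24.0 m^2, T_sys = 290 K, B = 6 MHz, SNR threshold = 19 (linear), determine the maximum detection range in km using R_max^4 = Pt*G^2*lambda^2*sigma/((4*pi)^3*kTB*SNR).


G_lin = 10^(29/10) = 794.328235
R^4 = 63000 * 794.328235^2 * 0.067^2 * 24.0 / ((4*pi)^3 * 1.38e-23 * 290 * 6000000.0 * 19)
R^4 = 4.73031e18 m^4
R_max = (4.73031e18)^(1/4) = 46636.1 m = 46.6 km

46.6 km


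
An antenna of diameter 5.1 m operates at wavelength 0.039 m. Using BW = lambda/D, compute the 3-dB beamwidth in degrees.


BW_rad = 0.039 / 5.1 = 0.007647
BW_deg = 0.44 degrees

0.44 degrees


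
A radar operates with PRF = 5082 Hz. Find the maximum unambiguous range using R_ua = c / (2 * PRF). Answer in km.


R_ua = 3e8 / (2 * 5082) = 29515.9 m = 29.5 km

29.5 km


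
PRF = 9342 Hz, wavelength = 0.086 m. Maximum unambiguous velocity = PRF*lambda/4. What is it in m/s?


V_ua = 9342 * 0.086 / 4 = 200.9 m/s

200.9 m/s


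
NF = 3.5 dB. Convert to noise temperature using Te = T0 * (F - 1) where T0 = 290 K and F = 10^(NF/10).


NF_lin = 10^(3.5/10) = 2.238721
Te = 290 * (2.238721 - 1) = 359.2 K

359.2 K


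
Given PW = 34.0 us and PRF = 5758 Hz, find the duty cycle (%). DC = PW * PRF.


DC = 34.0e-6 * 5758 * 100 = 19.58%

19.58%


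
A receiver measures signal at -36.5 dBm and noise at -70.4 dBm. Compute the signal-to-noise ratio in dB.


SNR = -36.5 - (-70.4) = 33.9 dB

33.9 dB


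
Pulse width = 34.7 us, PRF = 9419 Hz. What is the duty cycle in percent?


DC = 34.7e-6 * 9419 * 100 = 32.68%

32.68%


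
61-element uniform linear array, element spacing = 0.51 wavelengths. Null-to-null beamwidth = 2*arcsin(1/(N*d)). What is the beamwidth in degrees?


1/(N*d) = 1/(61*0.51) = 0.032144
BW = 2*arcsin(0.032144) = 3.7 degrees

3.7 degrees


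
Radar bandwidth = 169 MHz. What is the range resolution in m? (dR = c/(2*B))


dR = 3e8 / (2 * 169000000.0) = 0.89 m

0.89 m


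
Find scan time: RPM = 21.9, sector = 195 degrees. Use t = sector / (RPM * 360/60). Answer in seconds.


t = 195 / (21.9 * 360) * 60 = 1.48 s

1.48 s


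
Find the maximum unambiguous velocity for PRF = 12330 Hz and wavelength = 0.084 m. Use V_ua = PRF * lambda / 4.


V_ua = 12330 * 0.084 / 4 = 258.9 m/s

258.9 m/s


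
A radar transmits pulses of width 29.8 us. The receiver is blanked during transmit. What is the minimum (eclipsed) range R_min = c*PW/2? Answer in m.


R_min = 3e8 * 29.8e-6 / 2 = 4470.0 m

4470.0 m


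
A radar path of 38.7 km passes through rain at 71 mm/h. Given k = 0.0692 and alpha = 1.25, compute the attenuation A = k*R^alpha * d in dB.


gamma = 0.0692 * 71^1.25 = 14.261954 dB/km
A = 14.261954 * 38.7 = 551.94 dB

551.94 dB


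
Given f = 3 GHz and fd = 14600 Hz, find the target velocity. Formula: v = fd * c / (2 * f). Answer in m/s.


v = 14600 * 3e8 / (2 * 3000000000.0) = 730.0 m/s

730.0 m/s


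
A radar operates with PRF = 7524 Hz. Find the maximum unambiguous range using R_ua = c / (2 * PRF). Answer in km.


R_ua = 3e8 / (2 * 7524) = 19936.2 m = 19.9 km

19.9 km


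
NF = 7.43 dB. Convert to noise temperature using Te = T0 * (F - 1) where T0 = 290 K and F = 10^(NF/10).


NF_lin = 10^(7.43/10) = 5.533501
Te = 290 * (5.533501 - 1) = 1314.7 K

1314.7 K


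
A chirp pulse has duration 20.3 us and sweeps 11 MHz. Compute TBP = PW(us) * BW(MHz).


TBP = 20.3 * 11 = 223.3

223.3


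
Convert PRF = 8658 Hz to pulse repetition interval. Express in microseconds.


PRI = 1/8658 = 0.0001155001 s = 115.5 us

115.5 us


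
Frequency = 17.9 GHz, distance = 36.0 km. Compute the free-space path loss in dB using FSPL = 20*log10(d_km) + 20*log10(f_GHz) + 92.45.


20*log10(36.0) = 31.13
20*log10(17.9) = 25.06
FSPL = 148.6 dB

148.6 dB


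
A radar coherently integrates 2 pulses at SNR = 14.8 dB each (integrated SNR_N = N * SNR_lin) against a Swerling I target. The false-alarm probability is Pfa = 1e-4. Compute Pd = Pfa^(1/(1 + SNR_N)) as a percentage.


SNR_lin = 10^(14.8/10) = 30.19952
SNR_N = 2 * 30.19952 = 60.39904
1/(1 + SNR_N) = 1/61.39904 = 0.0162869
Pd = (1e-4)^0.0162869 = 0.8607
Pd = 86.1%

86.1%


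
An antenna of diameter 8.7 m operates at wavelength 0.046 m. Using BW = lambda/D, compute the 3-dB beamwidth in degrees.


BW_rad = 0.046 / 8.7 = 0.005287
BW_deg = 0.3 degrees

0.3 degrees


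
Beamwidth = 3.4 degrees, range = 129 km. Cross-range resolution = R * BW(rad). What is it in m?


BW_rad = 0.059341195
CR = 129000 * 0.059341195 = 7655.0 m

7655.0 m


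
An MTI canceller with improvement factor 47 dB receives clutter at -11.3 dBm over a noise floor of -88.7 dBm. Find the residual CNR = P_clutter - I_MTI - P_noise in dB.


CNR = -11.3 - 47 - (-88.7) = 30.4 dB

30.4 dB


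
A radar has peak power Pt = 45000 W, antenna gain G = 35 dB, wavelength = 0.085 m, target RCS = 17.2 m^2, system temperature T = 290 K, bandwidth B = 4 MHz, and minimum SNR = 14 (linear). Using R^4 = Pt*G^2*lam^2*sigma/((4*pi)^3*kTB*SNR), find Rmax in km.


G_lin = 10^(35/10) = 3162.27766
R^4 = 45000 * 3162.27766^2 * 0.085^2 * 17.2 / ((4*pi)^3 * 1.38e-23 * 290 * 4000000.0 * 14)
R^4 = 1.25743e20 m^4
R_max = (1.25743e20)^(1/4) = 105893.9 m = 105.9 km

105.9 km


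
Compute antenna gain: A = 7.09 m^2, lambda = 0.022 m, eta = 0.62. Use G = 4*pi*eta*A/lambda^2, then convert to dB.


G_linear = 4*pi*0.62*7.09/0.022^2 = 114130.69
G_dB = 10*log10(114130.69) = 50.6 dB

50.6 dB


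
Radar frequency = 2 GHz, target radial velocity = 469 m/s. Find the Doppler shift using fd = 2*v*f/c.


fd = 2 * 469 * 2000000000.0 / 3e8 = 6253.3 Hz

6253.3 Hz


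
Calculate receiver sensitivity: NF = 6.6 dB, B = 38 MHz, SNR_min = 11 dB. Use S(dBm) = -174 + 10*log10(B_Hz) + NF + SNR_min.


10*log10(38000000.0) = 75.8
S = -174 + 75.8 + 6.6 + 11 = -80.6 dBm

-80.6 dBm


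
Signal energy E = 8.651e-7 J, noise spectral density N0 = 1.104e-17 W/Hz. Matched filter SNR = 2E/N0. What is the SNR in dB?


SNR_lin = 2 * 8.651e-7 / 1.104e-17 = 1.567e11
SNR_dB = 10*log10(1.567e11) = 112.0 dB

112.0 dB


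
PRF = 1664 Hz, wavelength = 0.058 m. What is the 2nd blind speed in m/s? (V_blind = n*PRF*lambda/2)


V_blind = 2 * 1664 * 0.058 / 2 = 96.5 m/s

96.5 m/s


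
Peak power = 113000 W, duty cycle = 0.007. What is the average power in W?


P_avg = 113000 * 0.007 = 791.0 W

791.0 W


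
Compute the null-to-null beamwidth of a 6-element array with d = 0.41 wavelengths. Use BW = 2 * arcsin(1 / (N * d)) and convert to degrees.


1/(N*d) = 1/(6*0.41) = 0.406504
BW = 2*arcsin(0.406504) = 48.0 degrees

48.0 degrees


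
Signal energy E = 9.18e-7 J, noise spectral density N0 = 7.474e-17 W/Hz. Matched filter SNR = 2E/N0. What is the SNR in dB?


SNR_lin = 2 * 9.18e-7 / 7.474e-17 = 2.457e10
SNR_dB = 10*log10(2.457e10) = 103.9 dB

103.9 dB


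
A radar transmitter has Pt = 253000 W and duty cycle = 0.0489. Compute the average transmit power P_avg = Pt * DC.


P_avg = 253000 * 0.0489 = 12371.7 W

12371.7 W


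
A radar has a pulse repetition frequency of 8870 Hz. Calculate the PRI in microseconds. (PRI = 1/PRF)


PRI = 1/8870 = 0.0001127396 s = 112.7 us

112.7 us


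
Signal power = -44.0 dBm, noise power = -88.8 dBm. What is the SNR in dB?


SNR = -44.0 - (-88.8) = 44.8 dB

44.8 dB


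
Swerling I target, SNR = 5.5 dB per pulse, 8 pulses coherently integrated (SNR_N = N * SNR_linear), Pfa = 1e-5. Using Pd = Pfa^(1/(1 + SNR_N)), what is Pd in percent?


SNR_lin = 10^(5.5/10) = 3.54813
SNR_N = 8 * 3.54813 = 28.38504
1/(1 + SNR_N) = 1/29.38504 = 0.0340309
Pd = (1e-5)^0.0340309 = 0.67584
Pd = 67.6%

67.6%


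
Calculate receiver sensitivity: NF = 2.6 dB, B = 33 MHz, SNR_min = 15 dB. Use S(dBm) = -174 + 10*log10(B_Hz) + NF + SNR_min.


10*log10(33000000.0) = 75.19
S = -174 + 75.19 + 2.6 + 15 = -81.2 dBm

-81.2 dBm


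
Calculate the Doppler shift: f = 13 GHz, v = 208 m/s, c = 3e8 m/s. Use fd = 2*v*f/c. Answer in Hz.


fd = 2 * 208 * 13000000000.0 / 3e8 = 18026.7 Hz

18026.7 Hz


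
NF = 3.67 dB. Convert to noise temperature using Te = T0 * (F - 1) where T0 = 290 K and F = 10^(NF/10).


NF_lin = 10^(3.67/10) = 2.328091
Te = 290 * (2.328091 - 1) = 385.1 K

385.1 K


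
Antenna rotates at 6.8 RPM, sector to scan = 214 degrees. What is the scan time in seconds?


t = 214 / (6.8 * 360) * 60 = 5.25 s

5.25 s


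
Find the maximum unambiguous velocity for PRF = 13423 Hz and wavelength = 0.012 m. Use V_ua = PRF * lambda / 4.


V_ua = 13423 * 0.012 / 4 = 40.3 m/s

40.3 m/s


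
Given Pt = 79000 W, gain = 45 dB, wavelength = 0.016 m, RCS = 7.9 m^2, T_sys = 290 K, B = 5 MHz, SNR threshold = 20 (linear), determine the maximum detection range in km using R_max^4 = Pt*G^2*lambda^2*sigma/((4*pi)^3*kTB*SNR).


G_lin = 10^(45/10) = 31622.776602
R^4 = 79000 * 31622.776602^2 * 0.016^2 * 7.9 / ((4*pi)^3 * 1.38e-23 * 290 * 5000000.0 * 20)
R^4 = 2.01181e20 m^4
R_max = (2.01181e20)^(1/4) = 119095.9 m = 119.1 km

119.1 km


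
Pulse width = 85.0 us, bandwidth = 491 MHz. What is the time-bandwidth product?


TBP = 85.0 * 491 = 41735.0

41735.0


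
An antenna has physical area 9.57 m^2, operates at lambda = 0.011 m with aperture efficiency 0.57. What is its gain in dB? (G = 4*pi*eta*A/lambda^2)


G_linear = 4*pi*0.57*9.57/0.011^2 = 566514.84
G_dB = 10*log10(566514.84) = 57.5 dB

57.5 dB


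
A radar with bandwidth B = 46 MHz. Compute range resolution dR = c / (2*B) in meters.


dR = 3e8 / (2 * 46000000.0) = 3.26 m

3.26 m


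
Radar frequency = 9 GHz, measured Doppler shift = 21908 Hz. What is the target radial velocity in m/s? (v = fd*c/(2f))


v = 21908 * 3e8 / (2 * 9000000000.0) = 365.1 m/s

365.1 m/s


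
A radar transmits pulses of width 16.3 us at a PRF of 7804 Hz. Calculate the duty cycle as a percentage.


DC = 16.3e-6 * 7804 * 100 = 12.72%

12.72%


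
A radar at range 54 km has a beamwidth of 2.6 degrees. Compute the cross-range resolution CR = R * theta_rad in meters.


BW_rad = 0.045378561
CR = 54000 * 0.045378561 = 2450.4 m

2450.4 m


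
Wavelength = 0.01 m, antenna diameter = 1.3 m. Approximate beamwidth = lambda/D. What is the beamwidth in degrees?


BW_rad = 0.01 / 1.3 = 0.007692
BW_deg = 0.44 degrees

0.44 degrees


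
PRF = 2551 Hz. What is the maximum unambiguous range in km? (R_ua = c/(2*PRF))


R_ua = 3e8 / (2 * 2551) = 58800.5 m = 58.8 km

58.8 km


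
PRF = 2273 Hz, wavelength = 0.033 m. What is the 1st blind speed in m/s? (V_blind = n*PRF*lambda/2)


V_blind = 1 * 2273 * 0.033 / 2 = 37.5 m/s

37.5 m/s


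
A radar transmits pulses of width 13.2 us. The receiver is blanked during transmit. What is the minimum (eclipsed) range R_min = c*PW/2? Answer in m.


R_min = 3e8 * 13.2e-6 / 2 = 1980.0 m

1980.0 m


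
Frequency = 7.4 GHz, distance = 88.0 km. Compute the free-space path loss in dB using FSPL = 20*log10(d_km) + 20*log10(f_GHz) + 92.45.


20*log10(88.0) = 38.89
20*log10(7.4) = 17.38
FSPL = 148.7 dB

148.7 dB


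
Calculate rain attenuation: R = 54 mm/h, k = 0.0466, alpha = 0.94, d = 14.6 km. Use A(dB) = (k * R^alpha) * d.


gamma = 0.0466 * 54^0.94 = 1.980779 dB/km
A = 1.980779 * 14.6 = 28.92 dB

28.92 dB


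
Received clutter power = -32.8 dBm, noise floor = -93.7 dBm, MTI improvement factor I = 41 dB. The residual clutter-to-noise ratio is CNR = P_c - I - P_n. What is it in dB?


CNR = -32.8 - 41 - (-93.7) = 19.9 dB

19.9 dB


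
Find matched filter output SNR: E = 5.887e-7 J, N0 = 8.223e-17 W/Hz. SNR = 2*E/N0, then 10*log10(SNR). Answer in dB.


SNR_lin = 2 * 5.887e-7 / 8.223e-17 = 1.432e10
SNR_dB = 10*log10(1.432e10) = 101.6 dB

101.6 dB


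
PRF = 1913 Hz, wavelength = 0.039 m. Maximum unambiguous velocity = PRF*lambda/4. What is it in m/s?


V_ua = 1913 * 0.039 / 4 = 18.7 m/s

18.7 m/s


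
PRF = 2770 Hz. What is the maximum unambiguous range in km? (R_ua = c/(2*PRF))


R_ua = 3e8 / (2 * 2770) = 54151.6 m = 54.2 km

54.2 km
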